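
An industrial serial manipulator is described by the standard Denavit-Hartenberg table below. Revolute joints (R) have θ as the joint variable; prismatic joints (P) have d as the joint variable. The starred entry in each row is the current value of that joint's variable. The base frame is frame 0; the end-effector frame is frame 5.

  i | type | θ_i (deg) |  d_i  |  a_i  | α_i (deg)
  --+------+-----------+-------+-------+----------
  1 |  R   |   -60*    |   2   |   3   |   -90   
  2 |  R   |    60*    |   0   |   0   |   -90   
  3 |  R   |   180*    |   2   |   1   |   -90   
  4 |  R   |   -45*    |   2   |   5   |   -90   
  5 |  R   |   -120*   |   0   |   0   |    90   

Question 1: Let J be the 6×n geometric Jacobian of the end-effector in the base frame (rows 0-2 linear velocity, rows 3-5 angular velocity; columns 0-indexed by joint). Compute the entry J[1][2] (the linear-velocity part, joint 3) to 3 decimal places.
1.402

axis z_2 = (-0.4330,0.7500,-0.5000); lever o_n−o_2 = (-1.7988,7.1156,1.1601)
cross product → J_v[:, 2] = (4.4279,1.4017,-1.7321)
J_ω[:, 2] = z_2
entry J[1][2] = 1.4017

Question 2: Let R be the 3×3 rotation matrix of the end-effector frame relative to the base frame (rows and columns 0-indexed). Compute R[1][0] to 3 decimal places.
0.015

End-effector x-axis (col 0 of R) = (0.9915,0.0148,-0.1294)
R[1][0] = 0.0148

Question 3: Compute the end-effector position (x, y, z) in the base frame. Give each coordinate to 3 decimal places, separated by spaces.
after link 1: o_1 = (1.5000, -2.5981, 2.0000)
after link 2: o_2 = (1.5000, -2.5981, 2.0000)
after link 3: o_3 = (0.3840, -0.6651, 1.8660)
after link 4: o_4 = (-0.2988, 4.5175, 3.1601)
after link 5: o_5 = (-0.2988, 4.5175, 3.1601)

-0.299 4.518 3.160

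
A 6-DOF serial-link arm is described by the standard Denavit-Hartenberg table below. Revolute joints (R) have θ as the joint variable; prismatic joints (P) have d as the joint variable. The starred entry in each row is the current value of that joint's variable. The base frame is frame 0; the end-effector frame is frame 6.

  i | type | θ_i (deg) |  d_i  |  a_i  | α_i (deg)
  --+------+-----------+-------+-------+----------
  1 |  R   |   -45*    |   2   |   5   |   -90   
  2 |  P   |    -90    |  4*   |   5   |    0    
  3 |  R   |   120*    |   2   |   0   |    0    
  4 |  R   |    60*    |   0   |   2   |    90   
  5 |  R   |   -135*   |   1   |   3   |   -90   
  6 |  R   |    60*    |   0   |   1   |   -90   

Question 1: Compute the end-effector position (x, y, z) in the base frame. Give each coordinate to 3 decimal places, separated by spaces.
after link 1: o_1 = (3.5355, -3.5355, 2.0000)
after link 2: o_2 = (6.3640, -0.7071, 7.0000)
after link 3: o_3 = (7.7782, 0.7071, 7.0000)
after link 4: o_4 = (7.7782, 0.7071, 5.0000)
after link 5: o_5 = (6.9853, -1.5000, 7.1213)
after link 6: o_6 = (6.1229, -1.1376, 7.4749)

6.123 -1.138 7.475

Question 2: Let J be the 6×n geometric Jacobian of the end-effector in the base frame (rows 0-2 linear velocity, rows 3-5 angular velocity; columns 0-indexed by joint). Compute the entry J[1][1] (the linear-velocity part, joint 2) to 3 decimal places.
0.707

prismatic axis z_1 = (0.7071,0.7071,0.0000)
J_v[:, 1] = z_1; J_ω[:, 1] = (0,0,0)
entry J[1][1] = 0.7071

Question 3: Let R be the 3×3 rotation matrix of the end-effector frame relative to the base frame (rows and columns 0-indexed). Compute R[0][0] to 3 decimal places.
End-effector x-axis (col 0 of R) = (-0.8624,0.3624,0.3536)
R[0][0] = -0.8624

-0.862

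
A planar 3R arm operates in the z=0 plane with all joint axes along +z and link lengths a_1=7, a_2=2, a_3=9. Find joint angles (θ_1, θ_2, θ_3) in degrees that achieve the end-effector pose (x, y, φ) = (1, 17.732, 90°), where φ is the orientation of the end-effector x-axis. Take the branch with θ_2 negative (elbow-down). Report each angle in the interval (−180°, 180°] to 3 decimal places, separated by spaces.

90.001 -30.004 30.003

wrist centre = target − a_3·(cos φ, sin φ) = (1.0000, 8.7320)
cos θ_2 = (77.2478−7²−2²)/(2·7·2) = 0.8660; θ_2 = -30.0036° (elbow-down)
β = atan2(8.7320,1.0000) = 83.4669°; ψ = atan2(-1.0001,8.7320) = -6.5338°
θ_1 = β − ψ = 90.0007°
θ_3 = φ − θ_1 − θ_2 = 30.0029° (wrapped to (-180°,180°])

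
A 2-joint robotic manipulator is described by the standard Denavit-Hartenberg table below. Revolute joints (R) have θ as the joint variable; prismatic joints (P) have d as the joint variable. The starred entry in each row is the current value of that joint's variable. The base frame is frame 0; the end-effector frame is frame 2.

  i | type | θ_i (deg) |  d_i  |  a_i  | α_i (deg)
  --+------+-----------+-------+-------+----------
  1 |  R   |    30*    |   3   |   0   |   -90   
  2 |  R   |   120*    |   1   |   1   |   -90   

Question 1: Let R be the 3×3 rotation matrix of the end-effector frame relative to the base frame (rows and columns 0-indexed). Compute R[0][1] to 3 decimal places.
0.500

End-effector y-axis (col 1 of R) = (0.5000,-0.8660,-0.0000)
R[0][1] = 0.5000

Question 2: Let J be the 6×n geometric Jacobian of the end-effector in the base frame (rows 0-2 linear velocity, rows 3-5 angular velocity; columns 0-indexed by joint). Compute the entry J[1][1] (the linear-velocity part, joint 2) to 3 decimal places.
-0.433

axis z_1 = (-0.5000,0.8660,0.0000); lever o_n−o_1 = (-0.9330,0.6160,-0.8660)
cross product → J_v[:, 1] = (-0.7500,-0.4330,0.5000)
J_ω[:, 1] = z_1
entry J[1][1] = -0.4330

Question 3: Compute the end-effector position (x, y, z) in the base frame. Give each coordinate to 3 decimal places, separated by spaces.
-0.933 0.616 2.134

after link 1: o_1 = (0.0000, 0.0000, 3.0000)
after link 2: o_2 = (-0.9330, 0.6160, 2.1340)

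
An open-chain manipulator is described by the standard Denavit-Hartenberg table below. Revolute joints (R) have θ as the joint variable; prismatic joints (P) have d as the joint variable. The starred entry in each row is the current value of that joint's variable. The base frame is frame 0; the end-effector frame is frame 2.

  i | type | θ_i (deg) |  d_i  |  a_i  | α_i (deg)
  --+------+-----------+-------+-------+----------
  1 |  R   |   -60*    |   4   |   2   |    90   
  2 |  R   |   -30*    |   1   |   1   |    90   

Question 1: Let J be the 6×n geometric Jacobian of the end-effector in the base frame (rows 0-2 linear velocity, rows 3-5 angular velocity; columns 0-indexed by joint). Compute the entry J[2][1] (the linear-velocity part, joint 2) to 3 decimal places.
0.866

axis z_1 = (-0.8660,-0.5000,0.0000); lever o_n−o_1 = (-0.4330,-1.2500,-0.5000)
cross product → J_v[:, 1] = (0.2500,-0.4330,0.8660)
J_ω[:, 1] = z_1
entry J[2][1] = 0.8660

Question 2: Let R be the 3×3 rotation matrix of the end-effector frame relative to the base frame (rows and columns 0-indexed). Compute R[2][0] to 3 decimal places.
-0.500

End-effector x-axis (col 0 of R) = (0.4330,-0.7500,-0.5000)
R[2][0] = -0.5000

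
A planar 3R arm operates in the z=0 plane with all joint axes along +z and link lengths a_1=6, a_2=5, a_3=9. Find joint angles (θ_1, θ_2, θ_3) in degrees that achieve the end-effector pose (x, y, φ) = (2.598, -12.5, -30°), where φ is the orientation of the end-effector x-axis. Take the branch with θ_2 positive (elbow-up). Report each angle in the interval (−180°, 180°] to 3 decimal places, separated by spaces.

wrist centre = target − a_3·(cos φ, sin φ) = (-5.1962, -8.0000)
cos θ_2 = (91.0008−6²−5²)/(2·6·5) = 0.5000; θ_2 = 59.9991° (elbow-up)
β = atan2(-8.0000,-5.1962) = -123.0049°; ψ = atan2(4.3301,8.5001) = 26.9951°
θ_1 = β − ψ = -150.0000°
θ_3 = φ − θ_1 − θ_2 = 60.0009° (wrapped to (-180°,180°])

-150.000 59.999 60.001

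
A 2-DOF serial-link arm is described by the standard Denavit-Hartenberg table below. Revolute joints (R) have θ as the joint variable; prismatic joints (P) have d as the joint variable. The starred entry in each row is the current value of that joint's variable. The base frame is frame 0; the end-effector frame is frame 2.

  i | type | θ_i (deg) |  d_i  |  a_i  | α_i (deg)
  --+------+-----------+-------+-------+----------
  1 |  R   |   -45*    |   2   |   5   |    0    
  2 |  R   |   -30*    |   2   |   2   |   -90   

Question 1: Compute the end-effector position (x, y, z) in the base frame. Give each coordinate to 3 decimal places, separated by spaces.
after link 1: o_1 = (3.5355, -3.5355, 2.0000)
after link 2: o_2 = (4.0532, -5.4674, 4.0000)

4.053 -5.467 4.000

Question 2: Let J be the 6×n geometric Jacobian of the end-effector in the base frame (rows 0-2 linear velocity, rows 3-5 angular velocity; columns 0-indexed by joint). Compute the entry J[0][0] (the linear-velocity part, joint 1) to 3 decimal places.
axis z_0 = ẑ; lever o_n−o_0 = (4.0532,-5.4674,4.0000)
cross product → J_v[:, 0] = (5.4674,4.0532,-0.0000)
J_ω[:, 0] = z_0
entry J[0][0] = 5.4674

5.467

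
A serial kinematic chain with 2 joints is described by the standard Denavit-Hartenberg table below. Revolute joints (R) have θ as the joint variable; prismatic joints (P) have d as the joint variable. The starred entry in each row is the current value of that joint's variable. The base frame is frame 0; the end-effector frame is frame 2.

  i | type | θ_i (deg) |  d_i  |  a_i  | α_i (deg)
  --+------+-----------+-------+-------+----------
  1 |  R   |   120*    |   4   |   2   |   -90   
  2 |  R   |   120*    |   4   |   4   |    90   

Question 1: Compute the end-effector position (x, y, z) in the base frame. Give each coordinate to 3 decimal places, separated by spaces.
-3.464 -2.000 0.536

after link 1: o_1 = (-1.0000, 1.7321, 4.0000)
after link 2: o_2 = (-3.4641, -2.0000, 0.5359)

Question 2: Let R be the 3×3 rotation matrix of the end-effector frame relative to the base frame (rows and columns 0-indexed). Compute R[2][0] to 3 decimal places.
-0.866

End-effector x-axis (col 0 of R) = (0.2500,-0.4330,-0.8660)
R[2][0] = -0.8660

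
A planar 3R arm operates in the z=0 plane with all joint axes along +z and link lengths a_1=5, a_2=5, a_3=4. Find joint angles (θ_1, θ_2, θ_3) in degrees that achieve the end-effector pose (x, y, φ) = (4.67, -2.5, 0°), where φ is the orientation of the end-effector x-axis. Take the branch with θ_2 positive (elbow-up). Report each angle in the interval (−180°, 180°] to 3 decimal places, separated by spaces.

wrist centre = target − a_3·(cos φ, sin φ) = (0.6700, -2.5000)
cos θ_2 = (6.6989−5²−5²)/(2·5·5) = -0.8660; θ_2 = 149.9996° (elbow-up)
β = atan2(-2.5000,0.6700) = -74.9973°; ψ = atan2(2.5000,0.6699) = 74.9998°
θ_1 = β − ψ = -149.9971°
θ_3 = φ − θ_1 − θ_2 = -0.0025° (wrapped to (-180°,180°])

-149.997 150.000 -0.003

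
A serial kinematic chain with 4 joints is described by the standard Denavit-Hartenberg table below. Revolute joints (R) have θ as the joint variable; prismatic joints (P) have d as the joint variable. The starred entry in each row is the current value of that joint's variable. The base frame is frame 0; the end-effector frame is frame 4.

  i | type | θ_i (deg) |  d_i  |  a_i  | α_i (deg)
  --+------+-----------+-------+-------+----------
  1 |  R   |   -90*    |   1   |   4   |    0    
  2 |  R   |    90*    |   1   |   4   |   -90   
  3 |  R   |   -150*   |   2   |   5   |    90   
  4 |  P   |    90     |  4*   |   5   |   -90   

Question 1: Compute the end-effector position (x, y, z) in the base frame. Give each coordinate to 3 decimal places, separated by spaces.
after link 1: o_1 = (0.0000, -4.0000, 1.0000)
after link 2: o_2 = (4.0000, -4.0000, 2.0000)
after link 3: o_3 = (-0.3301, -2.0000, 4.5000)
after link 4: o_4 = (-2.3301, 3.0000, 1.0359)

-2.330 3.000 1.036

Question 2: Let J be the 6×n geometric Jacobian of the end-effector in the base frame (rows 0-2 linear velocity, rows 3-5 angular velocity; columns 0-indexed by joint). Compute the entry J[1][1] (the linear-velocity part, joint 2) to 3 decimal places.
-2.330

axis z_1 = (0.0000,0.0000,1.0000); lever o_n−o_1 = (-2.3301,7.0000,0.0359)
cross product → J_v[:, 1] = (-7.0000,-2.3301,0.0000)
J_ω[:, 1] = z_1
entry J[1][1] = -2.3301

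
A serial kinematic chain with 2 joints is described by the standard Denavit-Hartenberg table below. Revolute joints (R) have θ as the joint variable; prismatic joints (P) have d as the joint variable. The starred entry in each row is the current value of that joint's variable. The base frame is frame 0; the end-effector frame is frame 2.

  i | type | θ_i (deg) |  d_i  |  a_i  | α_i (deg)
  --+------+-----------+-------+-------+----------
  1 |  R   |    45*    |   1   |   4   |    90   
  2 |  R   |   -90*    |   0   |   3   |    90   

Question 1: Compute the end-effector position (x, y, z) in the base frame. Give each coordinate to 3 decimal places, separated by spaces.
2.828 2.828 -2.000

after link 1: o_1 = (2.8284, 2.8284, 1.0000)
after link 2: o_2 = (2.8284, 2.8284, -2.0000)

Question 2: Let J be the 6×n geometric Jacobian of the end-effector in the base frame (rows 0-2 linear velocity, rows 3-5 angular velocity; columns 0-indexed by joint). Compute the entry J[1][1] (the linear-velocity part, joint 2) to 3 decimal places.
axis z_1 = (0.7071,-0.7071,0.0000); lever o_n−o_1 = (0.0000,0.0000,-3.0000)
cross product → J_v[:, 1] = (2.1213,2.1213,0.0000)
J_ω[:, 1] = z_1
entry J[1][1] = 2.1213

2.121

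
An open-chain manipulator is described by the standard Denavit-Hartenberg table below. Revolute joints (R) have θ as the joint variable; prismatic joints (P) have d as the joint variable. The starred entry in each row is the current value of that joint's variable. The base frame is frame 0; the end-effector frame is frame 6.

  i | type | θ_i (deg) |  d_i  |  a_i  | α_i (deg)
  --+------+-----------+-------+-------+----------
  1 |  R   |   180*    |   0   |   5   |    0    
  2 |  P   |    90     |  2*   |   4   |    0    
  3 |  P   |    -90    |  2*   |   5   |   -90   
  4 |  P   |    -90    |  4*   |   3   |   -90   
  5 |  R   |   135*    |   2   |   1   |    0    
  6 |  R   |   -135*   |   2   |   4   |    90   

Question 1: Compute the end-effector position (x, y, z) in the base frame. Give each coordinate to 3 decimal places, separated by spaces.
after link 1: o_1 = (-5.0000, 0.0000, 0.0000)
after link 2: o_2 = (-5.0000, -4.0000, 2.0000)
after link 3: o_3 = (-10.0000, -4.0000, 4.0000)
after link 4: o_4 = (-10.0000, -8.0000, 7.0000)
after link 5: o_5 = (-12.0000, -7.2929, 6.2929)
after link 6: o_6 = (-14.0000, -7.2929, 10.2929)

-14.000 -7.293 10.293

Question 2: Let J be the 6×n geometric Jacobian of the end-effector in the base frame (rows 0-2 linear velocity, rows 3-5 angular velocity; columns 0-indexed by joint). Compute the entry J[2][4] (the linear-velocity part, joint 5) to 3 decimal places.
-0.707

axis z_4 = (-1.0000,0.0000,-0.0000); lever o_n−o_4 = (-4.0000,0.7071,3.2929)
cross product → J_v[:, 4] = (0.0000,3.2929,-0.7071)
J_ω[:, 4] = z_4
entry J[2][4] = -0.7071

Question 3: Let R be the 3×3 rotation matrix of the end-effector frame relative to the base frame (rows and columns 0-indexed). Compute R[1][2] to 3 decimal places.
End-effector z-axis (col 2 of R) = (-0.0000,-1.0000,-0.0000)
R[1][2] = -1.0000

-1.000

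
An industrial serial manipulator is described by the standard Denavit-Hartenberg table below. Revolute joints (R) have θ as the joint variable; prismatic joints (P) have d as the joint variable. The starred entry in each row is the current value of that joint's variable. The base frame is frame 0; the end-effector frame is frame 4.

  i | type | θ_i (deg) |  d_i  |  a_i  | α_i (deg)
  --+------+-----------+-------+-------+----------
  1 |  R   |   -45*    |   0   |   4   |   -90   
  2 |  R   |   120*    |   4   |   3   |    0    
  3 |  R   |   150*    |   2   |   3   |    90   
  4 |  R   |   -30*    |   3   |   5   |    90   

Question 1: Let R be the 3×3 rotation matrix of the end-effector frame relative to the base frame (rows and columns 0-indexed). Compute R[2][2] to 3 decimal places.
-0.500

End-effector z-axis (col 2 of R) = (-0.6124,-0.6124,-0.5000)
R[2][2] = -0.5000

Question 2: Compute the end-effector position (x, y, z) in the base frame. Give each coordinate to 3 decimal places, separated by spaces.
2.121 2.828 4.732

after link 1: o_1 = (2.8284, -2.8284, 0.0000)
after link 2: o_2 = (4.5962, 1.0607, -2.5981)
after link 3: o_3 = (6.0104, 2.4749, 0.4019)
after link 4: o_4 = (2.1213, 2.8284, 4.7321)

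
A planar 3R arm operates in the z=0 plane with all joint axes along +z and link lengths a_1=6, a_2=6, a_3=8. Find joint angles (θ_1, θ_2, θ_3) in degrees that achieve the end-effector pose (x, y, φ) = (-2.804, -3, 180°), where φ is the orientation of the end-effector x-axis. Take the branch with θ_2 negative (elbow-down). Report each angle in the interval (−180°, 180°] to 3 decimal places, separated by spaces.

wrist centre = target − a_3·(cos φ, sin φ) = (5.1960, -3.0000)
cos θ_2 = (35.9984−6²−6²)/(2·6·6) = -0.5000; θ_2 = -120.0015° (elbow-down)
β = atan2(-3.0000,5.1960) = -30.0007°; ψ = atan2(-5.1961,2.9999) = -60.0007°
θ_1 = β − ψ = 30.0000°
θ_3 = φ − θ_1 − θ_2 = -89.9985° (wrapped to (-180°,180°])

30.000 -120.001 -89.999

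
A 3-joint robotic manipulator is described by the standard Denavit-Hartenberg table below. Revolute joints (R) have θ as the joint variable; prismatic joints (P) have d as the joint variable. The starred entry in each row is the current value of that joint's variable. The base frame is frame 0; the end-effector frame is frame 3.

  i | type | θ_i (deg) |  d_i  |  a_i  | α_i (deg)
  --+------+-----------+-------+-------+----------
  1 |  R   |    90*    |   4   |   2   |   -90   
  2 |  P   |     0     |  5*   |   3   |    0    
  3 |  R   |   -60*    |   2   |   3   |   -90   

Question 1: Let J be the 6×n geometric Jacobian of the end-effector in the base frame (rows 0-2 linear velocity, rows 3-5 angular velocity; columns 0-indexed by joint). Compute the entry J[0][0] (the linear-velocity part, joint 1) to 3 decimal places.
axis z_0 = ẑ; lever o_n−o_0 = (-7.0000,6.5000,6.5981)
cross product → J_v[:, 0] = (-6.5000,-7.0000,0.0000)
J_ω[:, 0] = z_0
entry J[0][0] = -6.5000

-6.500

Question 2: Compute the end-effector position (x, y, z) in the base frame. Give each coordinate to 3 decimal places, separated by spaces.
after link 1: o_1 = (0.0000, 2.0000, 4.0000)
after link 2: o_2 = (-5.0000, 5.0000, 4.0000)
after link 3: o_3 = (-7.0000, 6.5000, 6.5981)

-7.000 6.500 6.598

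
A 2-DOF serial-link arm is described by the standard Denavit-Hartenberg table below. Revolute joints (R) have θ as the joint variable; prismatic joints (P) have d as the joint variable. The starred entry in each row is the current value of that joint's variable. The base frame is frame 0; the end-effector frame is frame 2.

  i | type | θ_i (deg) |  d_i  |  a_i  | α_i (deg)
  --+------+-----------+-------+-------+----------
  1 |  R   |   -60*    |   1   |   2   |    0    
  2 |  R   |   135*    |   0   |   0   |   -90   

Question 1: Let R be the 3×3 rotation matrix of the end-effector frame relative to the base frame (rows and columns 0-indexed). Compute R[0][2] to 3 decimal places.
-0.966

End-effector z-axis (col 2 of R) = (-0.9659,0.2588,0.0000)
R[0][2] = -0.9659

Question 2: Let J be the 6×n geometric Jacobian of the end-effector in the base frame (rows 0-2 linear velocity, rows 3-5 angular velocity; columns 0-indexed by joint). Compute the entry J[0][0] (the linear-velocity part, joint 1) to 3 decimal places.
1.732

axis z_0 = ẑ; lever o_n−o_0 = (1.0000,-1.7321,1.0000)
cross product → J_v[:, 0] = (1.7321,1.0000,-0.0000)
J_ω[:, 0] = z_0
entry J[0][0] = 1.7321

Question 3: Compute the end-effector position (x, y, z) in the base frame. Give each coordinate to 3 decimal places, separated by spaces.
after link 1: o_1 = (1.0000, -1.7321, 1.0000)
after link 2: o_2 = (1.0000, -1.7321, 1.0000)

1.000 -1.732 1.000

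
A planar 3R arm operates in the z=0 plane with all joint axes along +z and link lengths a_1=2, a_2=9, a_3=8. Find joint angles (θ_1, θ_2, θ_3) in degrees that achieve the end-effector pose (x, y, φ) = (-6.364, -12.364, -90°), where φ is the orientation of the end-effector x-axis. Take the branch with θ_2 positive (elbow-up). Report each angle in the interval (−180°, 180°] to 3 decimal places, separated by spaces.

wrist centre = target − a_3·(cos φ, sin φ) = (-6.3640, -4.3640)
cos θ_2 = (59.5450−2²−9²)/(2·2·9) = -0.7071; θ_2 = 134.9981° (elbow-up)
β = atan2(-4.3640,-6.3640) = -145.5603°; ψ = atan2(6.3642,-4.3638) = 124.4375°
θ_1 = β − ψ = -269.9978°
θ_3 = φ − θ_1 − θ_2 = 44.9996° (wrapped to (-180°,180°])

90.002 134.998 45.000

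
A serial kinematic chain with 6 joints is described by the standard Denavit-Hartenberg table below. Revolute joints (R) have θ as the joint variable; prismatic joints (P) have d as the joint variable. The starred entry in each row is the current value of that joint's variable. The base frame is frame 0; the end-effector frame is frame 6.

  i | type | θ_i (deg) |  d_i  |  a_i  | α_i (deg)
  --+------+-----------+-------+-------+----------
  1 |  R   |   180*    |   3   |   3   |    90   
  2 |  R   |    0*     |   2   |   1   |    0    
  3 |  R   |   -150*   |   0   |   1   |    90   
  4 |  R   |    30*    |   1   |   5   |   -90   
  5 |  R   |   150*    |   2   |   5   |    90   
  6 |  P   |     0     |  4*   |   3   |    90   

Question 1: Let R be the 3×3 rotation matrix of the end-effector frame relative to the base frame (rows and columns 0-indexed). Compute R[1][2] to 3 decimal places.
End-effector z-axis (col 2 of R) = (0.4330,-0.8660,-0.2500)
R[1][2] = -0.8660

-0.866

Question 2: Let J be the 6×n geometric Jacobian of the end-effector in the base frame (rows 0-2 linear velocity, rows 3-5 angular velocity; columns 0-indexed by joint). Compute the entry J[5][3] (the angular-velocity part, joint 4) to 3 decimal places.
axis z_3 = (0.5000,-0.0000,0.8660); lever o_n−o_3 = (-4.0442,1.7679,-5.1292)
cross product → J_v[:, 3] = (-1.5311,-0.9378,0.8840)
J_ω[:, 3] = z_3
entry J[5][3] = 0.8660

0.866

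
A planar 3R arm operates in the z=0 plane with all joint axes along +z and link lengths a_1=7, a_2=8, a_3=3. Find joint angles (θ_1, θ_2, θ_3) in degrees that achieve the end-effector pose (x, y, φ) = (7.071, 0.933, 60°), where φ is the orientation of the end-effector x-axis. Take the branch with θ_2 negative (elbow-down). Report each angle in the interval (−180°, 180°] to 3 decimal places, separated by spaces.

60.000 -134.997 134.996

wrist centre = target − a_3·(cos φ, sin φ) = (5.5710, -1.6651)
cos θ_2 = (33.8085−7²−8²)/(2·7·8) = -0.7071; θ_2 = -134.9968° (elbow-down)
β = atan2(-1.6651,5.5710) = -16.6405°; ψ = atan2(-5.6572,1.3435) = -76.6409°
θ_1 = β − ψ = 60.0004°
θ_3 = φ − θ_1 − θ_2 = 134.9964° (wrapped to (-180°,180°])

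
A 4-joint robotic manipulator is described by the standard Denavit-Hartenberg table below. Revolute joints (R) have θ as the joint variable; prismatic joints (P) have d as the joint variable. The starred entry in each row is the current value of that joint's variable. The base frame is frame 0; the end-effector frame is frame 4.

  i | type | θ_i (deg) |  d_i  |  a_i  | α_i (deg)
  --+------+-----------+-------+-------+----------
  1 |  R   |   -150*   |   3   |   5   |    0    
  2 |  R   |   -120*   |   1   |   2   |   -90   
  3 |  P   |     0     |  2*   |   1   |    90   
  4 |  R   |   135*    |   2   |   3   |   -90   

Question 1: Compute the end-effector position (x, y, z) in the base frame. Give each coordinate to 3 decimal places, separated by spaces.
after link 1: o_1 = (-4.3301, -2.5000, 3.0000)
after link 2: o_2 = (-4.3301, -0.5000, 4.0000)
after link 3: o_3 = (-6.3301, 0.5000, 4.0000)
after link 4: o_4 = (-8.4514, -1.6213, 6.0000)

-8.451 -1.621 6.000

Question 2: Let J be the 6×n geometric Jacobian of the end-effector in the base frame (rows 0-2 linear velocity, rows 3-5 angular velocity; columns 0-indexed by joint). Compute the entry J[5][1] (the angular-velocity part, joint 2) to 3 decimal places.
1.000

axis z_1 = (0.0000,0.0000,1.0000); lever o_n−o_1 = (-4.1213,0.8787,3.0000)
cross product → J_v[:, 1] = (-0.8787,-4.1213,0.0000)
J_ω[:, 1] = z_1
entry J[5][1] = 1.0000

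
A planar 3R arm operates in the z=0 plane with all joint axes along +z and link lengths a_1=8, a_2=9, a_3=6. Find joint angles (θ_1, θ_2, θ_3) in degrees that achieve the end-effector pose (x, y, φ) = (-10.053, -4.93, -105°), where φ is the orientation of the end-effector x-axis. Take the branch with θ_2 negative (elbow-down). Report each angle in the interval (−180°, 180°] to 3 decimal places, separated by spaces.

wrist centre = target − a_3·(cos φ, sin φ) = (-8.5001, 0.8656)
cos θ_2 = (73.0006−8²−9²)/(2·8·9) = -0.5000; θ_2 = -119.9997° (elbow-down)
β = atan2(0.8656,-8.5001) = 174.1857°; ψ = atan2(-7.7943,3.5000) = -65.8173°
θ_1 = β − ψ = 240.0030°
θ_3 = φ − θ_1 − θ_2 = 134.9967° (wrapped to (-180°,180°])

-119.997 -120.000 134.997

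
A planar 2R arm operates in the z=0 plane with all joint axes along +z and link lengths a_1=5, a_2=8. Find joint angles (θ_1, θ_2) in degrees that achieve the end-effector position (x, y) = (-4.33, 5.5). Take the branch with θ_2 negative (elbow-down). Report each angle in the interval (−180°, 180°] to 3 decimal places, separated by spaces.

cos θ_2 = (48.9989−5²−8²)/(2·5·8) = -0.5000; θ_2 = -120.0009° (elbow-down)
β = atan2(5.5000,-4.3300) = 128.2124°; ψ = atan2(-6.9281,0.9999) = -81.7876°
θ_1 = β − ψ = 210.0000°

-150.000 -120.001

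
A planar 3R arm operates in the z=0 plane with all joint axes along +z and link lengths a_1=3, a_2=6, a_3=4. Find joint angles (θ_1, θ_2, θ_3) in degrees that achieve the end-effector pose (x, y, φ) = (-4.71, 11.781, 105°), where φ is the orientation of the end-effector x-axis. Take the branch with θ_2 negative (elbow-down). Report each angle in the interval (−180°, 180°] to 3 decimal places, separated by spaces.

134.980 -29.967 -0.012

wrist centre = target − a_3·(cos φ, sin φ) = (-3.6747, 7.9173)
cos θ_2 = (76.1872−3²−6²)/(2·3·6) = 0.8663; θ_2 = -29.9673° (elbow-down)
β = atan2(7.9173,-3.6747) = 114.8978°; ψ = atan2(-2.9970,8.1979) = -20.0818°
θ_1 = β − ψ = 134.9796°
θ_3 = φ − θ_1 − θ_2 = -0.0123° (wrapped to (-180°,180°])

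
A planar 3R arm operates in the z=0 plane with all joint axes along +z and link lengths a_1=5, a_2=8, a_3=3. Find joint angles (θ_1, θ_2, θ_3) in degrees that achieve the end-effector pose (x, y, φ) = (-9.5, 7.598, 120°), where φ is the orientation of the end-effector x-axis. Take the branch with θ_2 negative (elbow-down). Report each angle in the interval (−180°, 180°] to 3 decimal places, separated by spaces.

-154.010 -90.001 4.011

wrist centre = target − a_3·(cos φ, sin φ) = (-8.0000, 4.9999)
cos θ_2 = (88.9992−5²−8²)/(2·5·8) = -0.0000; θ_2 = -90.0005° (elbow-down)
β = atan2(4.9999,-8.0000) = 147.9950°; ψ = atan2(-8.0000,4.9999) = -57.9950°
θ_1 = β − ψ = 205.9900°
θ_3 = φ − θ_1 − θ_2 = 4.0105° (wrapped to (-180°,180°])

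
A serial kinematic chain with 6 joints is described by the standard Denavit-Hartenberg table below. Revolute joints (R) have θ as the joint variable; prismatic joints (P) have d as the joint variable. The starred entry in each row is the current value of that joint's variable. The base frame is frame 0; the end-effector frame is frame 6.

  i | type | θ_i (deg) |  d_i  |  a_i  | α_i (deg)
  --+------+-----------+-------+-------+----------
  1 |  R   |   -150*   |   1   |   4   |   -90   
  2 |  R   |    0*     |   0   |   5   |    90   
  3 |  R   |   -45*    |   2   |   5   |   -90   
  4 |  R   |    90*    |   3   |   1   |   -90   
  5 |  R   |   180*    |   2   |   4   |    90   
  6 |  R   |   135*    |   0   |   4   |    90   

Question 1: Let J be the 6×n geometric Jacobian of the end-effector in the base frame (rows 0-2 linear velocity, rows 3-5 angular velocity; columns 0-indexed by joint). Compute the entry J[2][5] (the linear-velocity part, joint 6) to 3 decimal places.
axis z_5 = (0.2588,0.9659,-0.0000); lever o_n−o_5 = (2.7321,-0.7321,-2.8284)
cross product → J_v[:, 5] = (-2.7321,0.7321,-2.8284)
J_ω[:, 5] = z_5
entry J[2][5] = -2.8284

-2.828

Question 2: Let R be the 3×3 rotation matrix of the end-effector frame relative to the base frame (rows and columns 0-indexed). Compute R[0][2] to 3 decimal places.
End-effector z-axis (col 2 of R) = (0.6830,-0.1830,0.7071)
R[0][2] = 0.6830

0.683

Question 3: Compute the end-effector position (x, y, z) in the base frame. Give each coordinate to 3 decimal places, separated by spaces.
-8.736 -7.353 3.172

after link 1: o_1 = (-3.4641, -2.0000, 1.0000)
after link 2: o_2 = (-7.7942, -4.5000, 1.0000)
after link 3: o_3 = (-12.6239, -3.2059, 3.0000)
after link 4: o_4 = (-13.4003, -6.1037, 2.0000)
after link 5: o_5 = (-11.4685, -6.6213, 6.0000)
after link 6: o_6 = (-8.7364, -7.3534, 3.1716)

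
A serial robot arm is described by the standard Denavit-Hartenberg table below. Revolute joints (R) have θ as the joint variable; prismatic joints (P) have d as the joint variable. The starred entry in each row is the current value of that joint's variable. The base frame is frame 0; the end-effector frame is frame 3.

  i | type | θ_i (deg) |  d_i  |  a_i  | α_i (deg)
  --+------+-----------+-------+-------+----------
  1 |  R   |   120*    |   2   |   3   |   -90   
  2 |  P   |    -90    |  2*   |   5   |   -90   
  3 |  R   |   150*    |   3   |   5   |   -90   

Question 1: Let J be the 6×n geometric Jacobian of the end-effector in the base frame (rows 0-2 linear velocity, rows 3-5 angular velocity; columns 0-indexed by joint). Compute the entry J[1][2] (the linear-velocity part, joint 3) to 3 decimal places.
axis z_2 = (-0.5000,0.8660,-0.0000); lever o_n−o_2 = (0.6651,3.8481,-4.3301)
cross product → J_v[:, 2] = (-3.7500,-2.1651,-2.5000)
J_ω[:, 2] = z_2
entry J[1][2] = -2.1651

-2.165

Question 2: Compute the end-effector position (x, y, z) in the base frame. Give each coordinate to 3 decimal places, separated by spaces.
-2.567 5.446 2.670

after link 1: o_1 = (-1.5000, 2.5981, 2.0000)
after link 2: o_2 = (-3.2321, 1.5981, 7.0000)
after link 3: o_3 = (-2.5670, 5.4462, 2.6699)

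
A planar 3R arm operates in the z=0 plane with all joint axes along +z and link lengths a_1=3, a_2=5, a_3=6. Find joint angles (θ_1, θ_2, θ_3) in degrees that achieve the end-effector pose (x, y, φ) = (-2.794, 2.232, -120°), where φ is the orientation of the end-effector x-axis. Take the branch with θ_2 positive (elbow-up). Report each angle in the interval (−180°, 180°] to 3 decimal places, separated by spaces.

60.011 44.982 135.007

wrist centre = target − a_3·(cos φ, sin φ) = (0.2060, 7.4282)
cos θ_2 = (55.2199−3²−5²)/(2·3·5) = 0.7073; θ_2 = 44.9820° (elbow-up)
β = atan2(7.4282,0.2060) = 88.4115°; ψ = atan2(3.5344,6.5366) = 28.4005°
θ_1 = β − ψ = 60.0110°
θ_3 = φ − θ_1 − θ_2 = 135.0070° (wrapped to (-180°,180°])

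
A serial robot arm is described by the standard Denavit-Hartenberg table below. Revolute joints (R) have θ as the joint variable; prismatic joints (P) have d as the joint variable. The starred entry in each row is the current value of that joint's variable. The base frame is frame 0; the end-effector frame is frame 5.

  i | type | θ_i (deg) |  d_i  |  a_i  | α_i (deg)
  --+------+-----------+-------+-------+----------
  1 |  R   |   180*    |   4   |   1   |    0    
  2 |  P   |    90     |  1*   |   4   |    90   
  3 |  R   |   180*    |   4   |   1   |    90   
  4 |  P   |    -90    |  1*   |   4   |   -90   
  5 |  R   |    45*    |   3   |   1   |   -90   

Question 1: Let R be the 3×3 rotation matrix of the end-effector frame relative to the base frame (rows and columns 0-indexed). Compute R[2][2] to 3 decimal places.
End-effector z-axis (col 2 of R) = (-0.7071,0.0000,-0.7071)
R[2][2] = -0.7071

-0.707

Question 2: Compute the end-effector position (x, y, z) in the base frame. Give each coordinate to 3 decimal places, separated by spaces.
after link 1: o_1 = (-1.0000, 0.0000, 4.0000)
after link 2: o_2 = (-1.0000, -4.0000, 5.0000)
after link 3: o_3 = (-5.0000, -3.0000, 5.0000)
after link 4: o_4 = (-1.0000, -3.0000, 6.0000)
after link 5: o_5 = (-0.2929, 0.0000, 5.2929)

-0.293 0.000 5.293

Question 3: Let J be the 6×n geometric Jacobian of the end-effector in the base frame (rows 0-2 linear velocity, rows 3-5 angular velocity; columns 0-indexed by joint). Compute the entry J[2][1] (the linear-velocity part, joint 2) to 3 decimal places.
prismatic axis z_1 = (0.0000,0.0000,1.0000)
J_v[:, 1] = z_1; J_ω[:, 1] = (0,0,0)
entry J[2][1] = 1.0000

1.000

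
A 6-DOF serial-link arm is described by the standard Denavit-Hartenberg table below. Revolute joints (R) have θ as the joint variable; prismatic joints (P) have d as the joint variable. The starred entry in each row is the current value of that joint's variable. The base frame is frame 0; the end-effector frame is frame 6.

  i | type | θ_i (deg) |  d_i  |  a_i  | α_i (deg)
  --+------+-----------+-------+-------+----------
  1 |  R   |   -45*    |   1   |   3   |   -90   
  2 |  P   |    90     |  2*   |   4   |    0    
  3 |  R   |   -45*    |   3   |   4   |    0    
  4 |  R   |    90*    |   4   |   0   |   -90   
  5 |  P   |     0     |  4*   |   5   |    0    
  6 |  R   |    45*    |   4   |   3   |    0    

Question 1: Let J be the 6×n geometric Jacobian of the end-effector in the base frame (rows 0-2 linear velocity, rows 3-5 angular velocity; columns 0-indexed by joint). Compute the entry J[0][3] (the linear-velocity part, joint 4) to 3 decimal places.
axis z_3 = (0.7071,0.7071,0.0000); lever o_n−o_3 = (-6.2322,8.8891,0.6213)
cross product → J_v[:, 3] = (0.4393,-0.4393,10.6924)
J_ω[:, 3] = z_3
entry J[0][3] = 0.4393

0.439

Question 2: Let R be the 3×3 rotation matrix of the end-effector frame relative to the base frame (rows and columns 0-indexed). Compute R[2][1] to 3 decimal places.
End-effector y-axis (col 1 of R) = (-0.1464,-0.8536,0.5000)
R[2][1] = 0.5000

0.500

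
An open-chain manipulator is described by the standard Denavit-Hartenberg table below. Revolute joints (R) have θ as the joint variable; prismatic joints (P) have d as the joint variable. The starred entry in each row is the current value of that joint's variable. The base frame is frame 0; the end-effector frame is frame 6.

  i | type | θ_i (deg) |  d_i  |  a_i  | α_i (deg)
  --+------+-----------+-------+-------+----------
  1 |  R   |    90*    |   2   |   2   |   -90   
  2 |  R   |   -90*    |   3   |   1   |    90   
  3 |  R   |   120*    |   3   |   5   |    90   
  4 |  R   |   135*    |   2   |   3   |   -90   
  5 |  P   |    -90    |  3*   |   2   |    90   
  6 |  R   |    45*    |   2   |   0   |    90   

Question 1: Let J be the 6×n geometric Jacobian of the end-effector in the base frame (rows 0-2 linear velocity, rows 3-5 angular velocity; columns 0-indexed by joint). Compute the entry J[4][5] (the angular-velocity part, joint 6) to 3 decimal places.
0.707

axis z_5 = (-0.6124,0.7071,-0.3536); lever o_n−o_5 = (-1.2247,1.4142,-0.7071)
cross product → J_v[:, 5] = (-0.0000,-0.0000,-0.0000)
J_ω[:, 5] = z_5
entry J[4][5] = 0.7071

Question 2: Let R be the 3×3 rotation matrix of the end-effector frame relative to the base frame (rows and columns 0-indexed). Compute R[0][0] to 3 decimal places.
0.079

End-effector x-axis (col 0 of R) = (0.0795,0.5000,0.8624)
R[0][0] = 0.0795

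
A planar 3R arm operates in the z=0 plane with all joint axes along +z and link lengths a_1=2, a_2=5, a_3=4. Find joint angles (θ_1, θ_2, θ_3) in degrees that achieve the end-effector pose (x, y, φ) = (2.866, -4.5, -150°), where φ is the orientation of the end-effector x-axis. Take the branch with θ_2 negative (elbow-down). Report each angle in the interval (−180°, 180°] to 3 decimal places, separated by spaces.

0.001 -30.002 -119.999

wrist centre = target − a_3·(cos φ, sin φ) = (6.3301, -2.5000)
cos θ_2 = (46.3202−2²−5²)/(2·2·5) = 0.8660; θ_2 = -30.0018° (elbow-down)
β = atan2(-2.5000,6.3301) = -21.5510°; ψ = atan2(-2.5001,6.3300) = -21.5522°
θ_1 = β − ψ = 0.0013°
θ_3 = φ − θ_1 − θ_2 = -119.9994° (wrapped to (-180°,180°])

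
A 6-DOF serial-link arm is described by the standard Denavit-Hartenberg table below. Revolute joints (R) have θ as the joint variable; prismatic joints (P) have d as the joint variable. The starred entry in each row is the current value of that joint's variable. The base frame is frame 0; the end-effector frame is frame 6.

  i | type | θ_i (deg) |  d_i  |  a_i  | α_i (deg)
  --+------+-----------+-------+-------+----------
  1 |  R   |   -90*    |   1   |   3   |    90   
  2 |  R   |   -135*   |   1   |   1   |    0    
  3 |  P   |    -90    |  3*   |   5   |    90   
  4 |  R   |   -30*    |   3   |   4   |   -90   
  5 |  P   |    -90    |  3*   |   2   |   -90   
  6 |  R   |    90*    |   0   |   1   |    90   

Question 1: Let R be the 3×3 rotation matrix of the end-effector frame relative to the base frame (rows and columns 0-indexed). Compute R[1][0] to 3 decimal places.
-0.354

End-effector x-axis (col 0 of R) = (0.8660,-0.3536,-0.3536)
R[1][0] = -0.3536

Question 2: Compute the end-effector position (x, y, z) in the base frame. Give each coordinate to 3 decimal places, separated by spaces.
after link 1: o_1 = (0.0000, -3.0000, 1.0000)
after link 2: o_2 = (-1.0000, -2.2929, 0.2929)
after link 3: o_3 = (-4.0000, 1.2426, 3.8284)
after link 4: o_4 = (-2.0000, 1.5708, 8.3992)
after link 5: o_5 = (-4.5981, 1.2173, 10.8741)
after link 6: o_6 = (-3.7321, 0.8637, 10.5206)

-3.732 0.864 10.521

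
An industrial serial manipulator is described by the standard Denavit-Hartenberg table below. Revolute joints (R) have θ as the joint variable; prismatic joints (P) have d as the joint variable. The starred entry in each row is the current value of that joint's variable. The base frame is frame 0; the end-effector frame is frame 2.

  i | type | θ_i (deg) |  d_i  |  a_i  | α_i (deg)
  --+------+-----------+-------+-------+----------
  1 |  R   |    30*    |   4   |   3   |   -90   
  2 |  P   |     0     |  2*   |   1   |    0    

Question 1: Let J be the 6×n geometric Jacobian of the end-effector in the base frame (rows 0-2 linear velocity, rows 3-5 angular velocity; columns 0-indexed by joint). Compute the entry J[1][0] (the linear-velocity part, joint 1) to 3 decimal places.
2.464

axis z_0 = ẑ; lever o_n−o_0 = (2.4641,3.7321,4.0000)
cross product → J_v[:, 0] = (-3.7321,2.4641,0.0000)
J_ω[:, 0] = z_0
entry J[1][0] = 2.4641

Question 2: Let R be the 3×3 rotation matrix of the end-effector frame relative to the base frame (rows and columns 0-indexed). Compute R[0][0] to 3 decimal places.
0.866

End-effector x-axis (col 0 of R) = (0.8660,0.5000,0.0000)
R[0][0] = 0.8660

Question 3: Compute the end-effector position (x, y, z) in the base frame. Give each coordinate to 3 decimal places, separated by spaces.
2.464 3.732 4.000

after link 1: o_1 = (2.5981, 1.5000, 4.0000)
after link 2: o_2 = (2.4641, 3.7321, 4.0000)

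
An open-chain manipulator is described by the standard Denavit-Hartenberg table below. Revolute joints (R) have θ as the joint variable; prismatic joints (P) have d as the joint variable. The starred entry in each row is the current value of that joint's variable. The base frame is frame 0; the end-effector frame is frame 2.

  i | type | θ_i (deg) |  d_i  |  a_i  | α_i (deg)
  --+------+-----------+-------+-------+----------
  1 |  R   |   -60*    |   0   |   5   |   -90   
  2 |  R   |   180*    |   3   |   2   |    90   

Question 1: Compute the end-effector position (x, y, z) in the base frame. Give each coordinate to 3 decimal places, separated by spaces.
4.098 -1.098 -0.000

after link 1: o_1 = (2.5000, -4.3301, 0.0000)
after link 2: o_2 = (4.0981, -1.0981, -0.0000)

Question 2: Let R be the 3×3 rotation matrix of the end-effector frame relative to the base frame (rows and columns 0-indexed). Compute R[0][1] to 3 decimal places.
End-effector y-axis (col 1 of R) = (0.8660,0.5000,0.0000)
R[0][1] = 0.8660

0.866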